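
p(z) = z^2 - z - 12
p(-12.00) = 144.00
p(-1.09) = -9.72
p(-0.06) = -11.94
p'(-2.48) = -5.96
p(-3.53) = 3.99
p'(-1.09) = -3.18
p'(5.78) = 10.56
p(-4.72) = 15.00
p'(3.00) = 5.00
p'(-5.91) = -12.82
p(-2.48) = -3.37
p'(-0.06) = -1.12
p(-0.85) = -10.43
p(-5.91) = 28.84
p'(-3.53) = -8.06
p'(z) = 2*z - 1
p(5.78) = 15.63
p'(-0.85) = -2.70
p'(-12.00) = -25.00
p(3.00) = -6.00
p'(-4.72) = -10.44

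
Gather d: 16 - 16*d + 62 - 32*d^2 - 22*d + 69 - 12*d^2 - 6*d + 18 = -44*d^2 - 44*d + 165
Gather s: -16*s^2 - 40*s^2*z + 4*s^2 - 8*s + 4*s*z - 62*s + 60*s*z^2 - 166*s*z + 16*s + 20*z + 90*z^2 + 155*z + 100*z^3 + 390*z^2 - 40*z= s^2*(-40*z - 12) + s*(60*z^2 - 162*z - 54) + 100*z^3 + 480*z^2 + 135*z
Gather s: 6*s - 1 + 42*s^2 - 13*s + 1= 42*s^2 - 7*s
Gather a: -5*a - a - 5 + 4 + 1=-6*a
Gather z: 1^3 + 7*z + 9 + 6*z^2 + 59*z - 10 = 6*z^2 + 66*z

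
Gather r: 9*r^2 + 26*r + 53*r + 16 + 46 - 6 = 9*r^2 + 79*r + 56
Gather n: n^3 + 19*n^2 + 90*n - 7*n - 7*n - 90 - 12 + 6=n^3 + 19*n^2 + 76*n - 96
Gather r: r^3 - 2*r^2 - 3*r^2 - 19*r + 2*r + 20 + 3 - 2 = r^3 - 5*r^2 - 17*r + 21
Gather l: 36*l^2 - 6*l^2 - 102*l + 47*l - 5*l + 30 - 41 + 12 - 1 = 30*l^2 - 60*l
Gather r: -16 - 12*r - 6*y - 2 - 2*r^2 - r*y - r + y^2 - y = -2*r^2 + r*(-y - 13) + y^2 - 7*y - 18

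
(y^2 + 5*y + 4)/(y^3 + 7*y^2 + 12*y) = (y + 1)/(y*(y + 3))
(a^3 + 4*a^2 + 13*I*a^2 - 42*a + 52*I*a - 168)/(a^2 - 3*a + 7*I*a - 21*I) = (a^2 + a*(4 + 6*I) + 24*I)/(a - 3)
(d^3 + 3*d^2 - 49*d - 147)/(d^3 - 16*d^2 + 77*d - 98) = (d^2 + 10*d + 21)/(d^2 - 9*d + 14)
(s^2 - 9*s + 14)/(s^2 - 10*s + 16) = (s - 7)/(s - 8)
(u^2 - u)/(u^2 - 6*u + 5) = u/(u - 5)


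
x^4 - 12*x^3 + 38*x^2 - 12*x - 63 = (x - 7)*(x - 3)^2*(x + 1)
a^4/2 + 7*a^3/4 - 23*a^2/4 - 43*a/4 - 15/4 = (a/2 + 1/2)*(a - 3)*(a + 1/2)*(a + 5)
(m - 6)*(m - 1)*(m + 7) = m^3 - 43*m + 42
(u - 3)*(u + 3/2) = u^2 - 3*u/2 - 9/2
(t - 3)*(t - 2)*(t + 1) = t^3 - 4*t^2 + t + 6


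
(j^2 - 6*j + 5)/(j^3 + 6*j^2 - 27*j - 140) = (j - 1)/(j^2 + 11*j + 28)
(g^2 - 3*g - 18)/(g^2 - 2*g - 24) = (g + 3)/(g + 4)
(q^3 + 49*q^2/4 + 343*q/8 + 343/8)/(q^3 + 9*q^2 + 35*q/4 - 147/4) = (4*q + 7)/(2*(2*q - 3))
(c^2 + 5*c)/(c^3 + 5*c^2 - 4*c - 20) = c/(c^2 - 4)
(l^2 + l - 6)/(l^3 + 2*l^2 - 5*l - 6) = 1/(l + 1)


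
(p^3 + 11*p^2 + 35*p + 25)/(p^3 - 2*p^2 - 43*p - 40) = (p + 5)/(p - 8)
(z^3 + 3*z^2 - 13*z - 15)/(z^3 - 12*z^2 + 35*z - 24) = (z^2 + 6*z + 5)/(z^2 - 9*z + 8)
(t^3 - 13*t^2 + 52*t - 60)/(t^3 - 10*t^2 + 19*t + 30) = (t - 2)/(t + 1)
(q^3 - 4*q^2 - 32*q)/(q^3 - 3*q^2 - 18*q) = (-q^2 + 4*q + 32)/(-q^2 + 3*q + 18)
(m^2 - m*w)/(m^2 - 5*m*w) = (m - w)/(m - 5*w)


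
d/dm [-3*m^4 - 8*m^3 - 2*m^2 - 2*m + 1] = -12*m^3 - 24*m^2 - 4*m - 2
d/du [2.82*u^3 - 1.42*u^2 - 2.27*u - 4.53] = 8.46*u^2 - 2.84*u - 2.27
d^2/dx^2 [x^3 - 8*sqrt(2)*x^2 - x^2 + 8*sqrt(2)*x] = 6*x - 16*sqrt(2) - 2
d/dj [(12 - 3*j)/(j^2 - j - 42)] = 3*(-j^2 + j + (j - 4)*(2*j - 1) + 42)/(-j^2 + j + 42)^2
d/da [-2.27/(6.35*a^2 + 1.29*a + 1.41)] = (28.829*a + 2.9283)/(6.35*a^2 + 1.29*a + 1.41)^2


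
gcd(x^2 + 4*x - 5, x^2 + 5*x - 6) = x - 1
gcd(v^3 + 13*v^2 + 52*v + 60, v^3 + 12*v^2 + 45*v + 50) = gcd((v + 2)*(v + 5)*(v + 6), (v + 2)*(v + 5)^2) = v^2 + 7*v + 10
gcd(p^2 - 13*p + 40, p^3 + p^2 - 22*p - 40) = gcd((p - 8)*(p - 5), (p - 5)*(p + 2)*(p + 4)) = p - 5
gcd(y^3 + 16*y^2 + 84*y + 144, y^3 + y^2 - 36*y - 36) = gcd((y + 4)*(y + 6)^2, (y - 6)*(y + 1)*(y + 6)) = y + 6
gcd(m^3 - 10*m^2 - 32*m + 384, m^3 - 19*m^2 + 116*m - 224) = m - 8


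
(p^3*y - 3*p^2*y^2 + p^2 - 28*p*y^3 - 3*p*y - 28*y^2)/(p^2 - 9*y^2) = (p^3*y - 3*p^2*y^2 + p^2 - 28*p*y^3 - 3*p*y - 28*y^2)/(p^2 - 9*y^2)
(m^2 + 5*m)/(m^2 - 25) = m/(m - 5)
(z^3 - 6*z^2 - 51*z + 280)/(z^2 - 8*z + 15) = (z^2 - z - 56)/(z - 3)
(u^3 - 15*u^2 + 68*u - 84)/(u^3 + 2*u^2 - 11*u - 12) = (u^3 - 15*u^2 + 68*u - 84)/(u^3 + 2*u^2 - 11*u - 12)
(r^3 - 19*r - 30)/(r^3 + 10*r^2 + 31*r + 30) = (r - 5)/(r + 5)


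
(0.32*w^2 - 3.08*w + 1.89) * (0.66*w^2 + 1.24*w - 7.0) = 0.2112*w^4 - 1.636*w^3 - 4.8118*w^2 + 23.9036*w - 13.23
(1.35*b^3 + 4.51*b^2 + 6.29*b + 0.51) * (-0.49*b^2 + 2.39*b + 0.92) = -0.6615*b^5 + 1.0166*b^4 + 8.9388*b^3 + 18.9324*b^2 + 7.0057*b + 0.4692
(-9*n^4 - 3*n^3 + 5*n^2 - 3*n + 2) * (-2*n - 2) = 18*n^5 + 24*n^4 - 4*n^3 - 4*n^2 + 2*n - 4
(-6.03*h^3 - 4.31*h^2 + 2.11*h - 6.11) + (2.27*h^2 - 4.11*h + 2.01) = -6.03*h^3 - 2.04*h^2 - 2.0*h - 4.1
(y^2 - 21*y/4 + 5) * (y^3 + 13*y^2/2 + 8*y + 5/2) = y^5 + 5*y^4/4 - 169*y^3/8 - 7*y^2 + 215*y/8 + 25/2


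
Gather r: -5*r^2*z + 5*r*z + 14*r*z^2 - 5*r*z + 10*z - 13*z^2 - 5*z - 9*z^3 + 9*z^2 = -5*r^2*z + 14*r*z^2 - 9*z^3 - 4*z^2 + 5*z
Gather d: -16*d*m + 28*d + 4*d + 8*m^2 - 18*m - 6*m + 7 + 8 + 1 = d*(32 - 16*m) + 8*m^2 - 24*m + 16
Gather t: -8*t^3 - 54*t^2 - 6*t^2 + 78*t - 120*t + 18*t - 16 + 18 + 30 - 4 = -8*t^3 - 60*t^2 - 24*t + 28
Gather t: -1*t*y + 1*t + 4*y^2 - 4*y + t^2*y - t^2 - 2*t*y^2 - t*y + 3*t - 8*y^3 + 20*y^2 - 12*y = t^2*(y - 1) + t*(-2*y^2 - 2*y + 4) - 8*y^3 + 24*y^2 - 16*y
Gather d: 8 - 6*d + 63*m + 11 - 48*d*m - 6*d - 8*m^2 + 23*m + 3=d*(-48*m - 12) - 8*m^2 + 86*m + 22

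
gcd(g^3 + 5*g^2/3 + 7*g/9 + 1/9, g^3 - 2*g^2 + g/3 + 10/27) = g + 1/3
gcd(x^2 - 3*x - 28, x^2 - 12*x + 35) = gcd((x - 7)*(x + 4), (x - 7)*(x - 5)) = x - 7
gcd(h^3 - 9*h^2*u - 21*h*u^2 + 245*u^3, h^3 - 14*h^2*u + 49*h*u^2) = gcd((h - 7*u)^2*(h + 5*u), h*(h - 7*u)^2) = h^2 - 14*h*u + 49*u^2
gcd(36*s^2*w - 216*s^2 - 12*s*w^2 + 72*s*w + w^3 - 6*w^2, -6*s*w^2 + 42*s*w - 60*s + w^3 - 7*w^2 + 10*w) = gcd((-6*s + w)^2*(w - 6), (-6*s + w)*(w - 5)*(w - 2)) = 6*s - w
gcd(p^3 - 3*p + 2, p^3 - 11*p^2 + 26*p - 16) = p - 1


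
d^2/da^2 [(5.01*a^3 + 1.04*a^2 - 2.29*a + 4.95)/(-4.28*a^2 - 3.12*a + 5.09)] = (1.13686837721616e-13*a^5 + 1.13686837721616e-13*a^4 - 204.152632*a^3 - 202.61928*a^2 - 876.070758*a - 293.198824)/(78.402752*a^6 + 171.460224*a^5 - 154.732272*a^4 - 377.447616*a^3 + 184.015716*a^2 + 242.499816*a - 131.872229)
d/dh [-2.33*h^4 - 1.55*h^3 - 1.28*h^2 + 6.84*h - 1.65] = -9.32*h^3 - 4.65*h^2 - 2.56*h + 6.84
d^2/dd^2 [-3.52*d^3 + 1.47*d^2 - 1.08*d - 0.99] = 2.94 - 21.12*d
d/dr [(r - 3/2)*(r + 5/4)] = 2*r - 1/4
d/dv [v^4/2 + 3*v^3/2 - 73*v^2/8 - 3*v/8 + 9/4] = 2*v^3 + 9*v^2/2 - 73*v/4 - 3/8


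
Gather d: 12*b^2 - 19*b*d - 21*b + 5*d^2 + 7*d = 12*b^2 - 21*b + 5*d^2 + d*(7 - 19*b)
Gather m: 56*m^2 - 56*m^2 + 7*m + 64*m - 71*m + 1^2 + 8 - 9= 0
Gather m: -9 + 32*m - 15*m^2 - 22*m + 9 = -15*m^2 + 10*m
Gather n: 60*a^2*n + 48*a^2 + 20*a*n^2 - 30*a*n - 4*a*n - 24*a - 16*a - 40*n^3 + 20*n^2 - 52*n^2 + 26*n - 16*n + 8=48*a^2 - 40*a - 40*n^3 + n^2*(20*a - 32) + n*(60*a^2 - 34*a + 10) + 8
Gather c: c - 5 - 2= c - 7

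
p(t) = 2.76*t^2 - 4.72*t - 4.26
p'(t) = 5.52*t - 4.72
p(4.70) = 34.52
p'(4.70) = 21.22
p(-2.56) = 25.91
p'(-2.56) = -18.85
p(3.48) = 12.74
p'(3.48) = 14.49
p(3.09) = 7.51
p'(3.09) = 12.34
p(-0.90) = 2.22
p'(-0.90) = -9.69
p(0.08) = -4.62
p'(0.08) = -4.28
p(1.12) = -6.08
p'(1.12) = 1.46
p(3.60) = 14.52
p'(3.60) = 15.15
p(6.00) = 66.78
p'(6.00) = 28.40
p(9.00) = 176.82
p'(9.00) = 44.96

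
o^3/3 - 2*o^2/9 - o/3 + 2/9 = (o/3 + 1/3)*(o - 1)*(o - 2/3)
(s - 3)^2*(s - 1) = s^3 - 7*s^2 + 15*s - 9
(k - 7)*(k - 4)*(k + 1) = k^3 - 10*k^2 + 17*k + 28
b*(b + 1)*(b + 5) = b^3 + 6*b^2 + 5*b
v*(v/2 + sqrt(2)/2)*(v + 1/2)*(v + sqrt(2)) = v^4/2 + v^3/4 + sqrt(2)*v^3 + sqrt(2)*v^2/2 + v^2 + v/2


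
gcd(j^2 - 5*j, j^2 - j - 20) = j - 5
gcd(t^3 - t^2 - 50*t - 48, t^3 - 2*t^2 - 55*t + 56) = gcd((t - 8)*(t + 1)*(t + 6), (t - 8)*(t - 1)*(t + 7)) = t - 8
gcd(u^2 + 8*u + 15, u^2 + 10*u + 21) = u + 3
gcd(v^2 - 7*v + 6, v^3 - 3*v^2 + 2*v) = v - 1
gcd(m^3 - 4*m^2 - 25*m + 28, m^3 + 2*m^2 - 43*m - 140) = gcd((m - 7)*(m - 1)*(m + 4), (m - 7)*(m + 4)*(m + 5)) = m^2 - 3*m - 28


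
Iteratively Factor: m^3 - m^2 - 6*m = (m - 3)*(m^2 + 2*m) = (m - 3)*(m + 2)*(m)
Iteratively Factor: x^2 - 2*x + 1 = (x - 1)*(x - 1)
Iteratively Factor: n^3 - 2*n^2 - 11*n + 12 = (n - 1)*(n^2 - n - 12) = (n - 1)*(n + 3)*(n - 4)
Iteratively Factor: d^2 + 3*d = (d)*(d + 3)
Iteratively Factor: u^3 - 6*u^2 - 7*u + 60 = (u - 4)*(u^2 - 2*u - 15) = (u - 5)*(u - 4)*(u + 3)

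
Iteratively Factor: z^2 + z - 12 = (z - 3)*(z + 4)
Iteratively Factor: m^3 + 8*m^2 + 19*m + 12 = (m + 3)*(m^2 + 5*m + 4) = (m + 1)*(m + 3)*(m + 4)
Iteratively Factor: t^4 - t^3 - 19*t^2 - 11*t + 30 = (t + 3)*(t^3 - 4*t^2 - 7*t + 10) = (t + 2)*(t + 3)*(t^2 - 6*t + 5) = (t - 1)*(t + 2)*(t + 3)*(t - 5)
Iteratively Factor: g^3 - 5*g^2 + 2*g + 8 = (g - 4)*(g^2 - g - 2) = (g - 4)*(g + 1)*(g - 2)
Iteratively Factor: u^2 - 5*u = (u)*(u - 5)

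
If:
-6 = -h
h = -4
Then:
No Solution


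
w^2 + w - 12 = (w - 3)*(w + 4)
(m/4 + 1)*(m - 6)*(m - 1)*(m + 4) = m^4/4 + m^3/4 - 17*m^2/2 - 16*m + 24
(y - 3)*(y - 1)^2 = y^3 - 5*y^2 + 7*y - 3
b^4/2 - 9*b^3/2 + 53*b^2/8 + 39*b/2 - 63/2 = (b/2 + 1)*(b - 6)*(b - 7/2)*(b - 3/2)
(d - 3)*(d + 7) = d^2 + 4*d - 21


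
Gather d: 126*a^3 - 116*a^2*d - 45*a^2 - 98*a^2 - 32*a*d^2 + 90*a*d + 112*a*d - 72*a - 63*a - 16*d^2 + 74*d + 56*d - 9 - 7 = 126*a^3 - 143*a^2 - 135*a + d^2*(-32*a - 16) + d*(-116*a^2 + 202*a + 130) - 16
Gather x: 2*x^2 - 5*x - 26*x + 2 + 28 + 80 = 2*x^2 - 31*x + 110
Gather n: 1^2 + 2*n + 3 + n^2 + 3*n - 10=n^2 + 5*n - 6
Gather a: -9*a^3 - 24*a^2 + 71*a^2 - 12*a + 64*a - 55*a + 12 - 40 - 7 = -9*a^3 + 47*a^2 - 3*a - 35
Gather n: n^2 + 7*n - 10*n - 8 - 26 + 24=n^2 - 3*n - 10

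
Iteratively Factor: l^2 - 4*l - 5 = (l + 1)*(l - 5)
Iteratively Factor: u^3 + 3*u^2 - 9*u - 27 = (u - 3)*(u^2 + 6*u + 9) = (u - 3)*(u + 3)*(u + 3)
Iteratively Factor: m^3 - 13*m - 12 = (m + 3)*(m^2 - 3*m - 4) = (m - 4)*(m + 3)*(m + 1)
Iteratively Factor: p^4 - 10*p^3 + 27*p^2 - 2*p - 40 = (p + 1)*(p^3 - 11*p^2 + 38*p - 40) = (p - 2)*(p + 1)*(p^2 - 9*p + 20) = (p - 5)*(p - 2)*(p + 1)*(p - 4)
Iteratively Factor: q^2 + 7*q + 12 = (q + 4)*(q + 3)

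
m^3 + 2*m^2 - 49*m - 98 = (m - 7)*(m + 2)*(m + 7)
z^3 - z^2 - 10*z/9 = z*(z - 5/3)*(z + 2/3)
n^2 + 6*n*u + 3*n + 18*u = (n + 3)*(n + 6*u)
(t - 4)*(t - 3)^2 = t^3 - 10*t^2 + 33*t - 36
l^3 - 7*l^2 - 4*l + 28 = (l - 7)*(l - 2)*(l + 2)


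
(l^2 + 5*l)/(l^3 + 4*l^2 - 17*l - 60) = l/(l^2 - l - 12)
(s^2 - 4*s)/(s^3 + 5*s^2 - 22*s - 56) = s/(s^2 + 9*s + 14)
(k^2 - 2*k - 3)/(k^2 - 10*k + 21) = (k + 1)/(k - 7)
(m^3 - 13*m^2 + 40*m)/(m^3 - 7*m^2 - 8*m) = (m - 5)/(m + 1)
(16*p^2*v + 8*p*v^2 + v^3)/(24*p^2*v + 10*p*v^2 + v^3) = (4*p + v)/(6*p + v)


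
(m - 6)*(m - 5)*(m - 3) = m^3 - 14*m^2 + 63*m - 90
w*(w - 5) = w^2 - 5*w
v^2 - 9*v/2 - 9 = (v - 6)*(v + 3/2)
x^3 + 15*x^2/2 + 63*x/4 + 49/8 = (x + 1/2)*(x + 7/2)^2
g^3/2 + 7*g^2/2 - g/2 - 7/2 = (g/2 + 1/2)*(g - 1)*(g + 7)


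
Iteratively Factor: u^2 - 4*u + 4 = (u - 2)*(u - 2)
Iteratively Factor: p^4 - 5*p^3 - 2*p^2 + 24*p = (p - 3)*(p^3 - 2*p^2 - 8*p) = p*(p - 3)*(p^2 - 2*p - 8) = p*(p - 4)*(p - 3)*(p + 2)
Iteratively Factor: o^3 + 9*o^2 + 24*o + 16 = (o + 4)*(o^2 + 5*o + 4) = (o + 4)^2*(o + 1)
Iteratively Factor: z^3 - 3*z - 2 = (z - 2)*(z^2 + 2*z + 1) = (z - 2)*(z + 1)*(z + 1)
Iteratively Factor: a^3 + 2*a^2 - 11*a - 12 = (a + 4)*(a^2 - 2*a - 3) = (a + 1)*(a + 4)*(a - 3)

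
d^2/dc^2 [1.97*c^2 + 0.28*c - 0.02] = 3.94000000000000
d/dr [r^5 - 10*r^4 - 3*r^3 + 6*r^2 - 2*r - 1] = 5*r^4 - 40*r^3 - 9*r^2 + 12*r - 2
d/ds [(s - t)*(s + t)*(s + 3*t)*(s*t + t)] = t*(4*s^3 + 9*s^2*t + 3*s^2 - 2*s*t^2 + 6*s*t - 3*t^3 - t^2)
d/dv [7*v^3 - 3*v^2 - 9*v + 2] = 21*v^2 - 6*v - 9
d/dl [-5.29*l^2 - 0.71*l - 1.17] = -10.58*l - 0.71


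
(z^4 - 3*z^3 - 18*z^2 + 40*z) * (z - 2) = z^5 - 5*z^4 - 12*z^3 + 76*z^2 - 80*z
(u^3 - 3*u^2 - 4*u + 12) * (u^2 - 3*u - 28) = u^5 - 6*u^4 - 23*u^3 + 108*u^2 + 76*u - 336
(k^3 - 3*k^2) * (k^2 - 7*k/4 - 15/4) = k^5 - 19*k^4/4 + 3*k^3/2 + 45*k^2/4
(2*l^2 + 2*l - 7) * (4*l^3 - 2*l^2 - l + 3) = 8*l^5 + 4*l^4 - 34*l^3 + 18*l^2 + 13*l - 21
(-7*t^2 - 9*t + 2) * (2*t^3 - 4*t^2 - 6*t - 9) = -14*t^5 + 10*t^4 + 82*t^3 + 109*t^2 + 69*t - 18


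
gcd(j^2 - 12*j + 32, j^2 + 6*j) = 1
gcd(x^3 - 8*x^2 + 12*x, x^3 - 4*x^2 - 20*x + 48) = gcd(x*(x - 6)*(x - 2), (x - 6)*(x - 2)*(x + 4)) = x^2 - 8*x + 12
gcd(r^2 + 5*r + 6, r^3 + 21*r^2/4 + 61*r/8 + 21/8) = r + 3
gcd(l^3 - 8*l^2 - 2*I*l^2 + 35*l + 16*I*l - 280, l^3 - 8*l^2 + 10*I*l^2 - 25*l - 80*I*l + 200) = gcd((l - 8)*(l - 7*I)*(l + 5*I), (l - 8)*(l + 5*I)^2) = l^2 + l*(-8 + 5*I) - 40*I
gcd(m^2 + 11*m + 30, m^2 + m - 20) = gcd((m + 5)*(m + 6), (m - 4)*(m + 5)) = m + 5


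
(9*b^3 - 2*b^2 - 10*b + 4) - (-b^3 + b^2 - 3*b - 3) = 10*b^3 - 3*b^2 - 7*b + 7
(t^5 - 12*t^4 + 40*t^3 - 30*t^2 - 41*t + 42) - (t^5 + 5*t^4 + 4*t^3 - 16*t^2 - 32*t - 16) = -17*t^4 + 36*t^3 - 14*t^2 - 9*t + 58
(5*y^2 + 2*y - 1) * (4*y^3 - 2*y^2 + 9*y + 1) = 20*y^5 - 2*y^4 + 37*y^3 + 25*y^2 - 7*y - 1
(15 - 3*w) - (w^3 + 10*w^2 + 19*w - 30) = -w^3 - 10*w^2 - 22*w + 45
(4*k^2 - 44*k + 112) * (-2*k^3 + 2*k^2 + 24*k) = -8*k^5 + 96*k^4 - 216*k^3 - 832*k^2 + 2688*k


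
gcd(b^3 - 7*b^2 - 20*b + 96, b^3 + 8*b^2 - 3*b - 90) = b - 3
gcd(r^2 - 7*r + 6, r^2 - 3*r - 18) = r - 6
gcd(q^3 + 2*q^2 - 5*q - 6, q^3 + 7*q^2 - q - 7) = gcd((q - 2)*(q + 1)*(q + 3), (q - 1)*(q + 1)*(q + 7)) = q + 1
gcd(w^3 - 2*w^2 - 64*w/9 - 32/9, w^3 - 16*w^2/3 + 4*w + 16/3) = w^2 - 10*w/3 - 8/3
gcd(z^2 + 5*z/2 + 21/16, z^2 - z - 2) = 1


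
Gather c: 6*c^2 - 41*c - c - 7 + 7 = 6*c^2 - 42*c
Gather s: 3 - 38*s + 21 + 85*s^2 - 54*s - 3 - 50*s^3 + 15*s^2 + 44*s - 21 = -50*s^3 + 100*s^2 - 48*s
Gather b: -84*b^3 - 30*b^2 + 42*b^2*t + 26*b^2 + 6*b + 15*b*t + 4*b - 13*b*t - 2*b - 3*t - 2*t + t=-84*b^3 + b^2*(42*t - 4) + b*(2*t + 8) - 4*t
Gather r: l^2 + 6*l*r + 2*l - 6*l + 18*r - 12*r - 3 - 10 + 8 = l^2 - 4*l + r*(6*l + 6) - 5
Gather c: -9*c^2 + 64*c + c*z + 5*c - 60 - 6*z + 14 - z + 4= -9*c^2 + c*(z + 69) - 7*z - 42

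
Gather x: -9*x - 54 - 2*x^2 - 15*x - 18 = -2*x^2 - 24*x - 72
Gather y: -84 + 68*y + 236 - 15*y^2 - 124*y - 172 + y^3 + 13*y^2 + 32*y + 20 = y^3 - 2*y^2 - 24*y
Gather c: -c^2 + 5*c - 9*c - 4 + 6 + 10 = -c^2 - 4*c + 12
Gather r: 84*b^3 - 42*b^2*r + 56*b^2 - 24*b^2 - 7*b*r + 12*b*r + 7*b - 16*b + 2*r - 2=84*b^3 + 32*b^2 - 9*b + r*(-42*b^2 + 5*b + 2) - 2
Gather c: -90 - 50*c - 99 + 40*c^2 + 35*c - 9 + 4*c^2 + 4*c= 44*c^2 - 11*c - 198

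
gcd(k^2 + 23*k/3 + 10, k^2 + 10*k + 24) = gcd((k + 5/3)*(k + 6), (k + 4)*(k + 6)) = k + 6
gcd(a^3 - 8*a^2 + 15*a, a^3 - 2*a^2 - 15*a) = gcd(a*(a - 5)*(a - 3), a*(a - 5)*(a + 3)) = a^2 - 5*a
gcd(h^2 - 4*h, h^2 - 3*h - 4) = h - 4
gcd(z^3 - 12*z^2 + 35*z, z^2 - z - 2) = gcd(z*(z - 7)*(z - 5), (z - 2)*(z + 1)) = 1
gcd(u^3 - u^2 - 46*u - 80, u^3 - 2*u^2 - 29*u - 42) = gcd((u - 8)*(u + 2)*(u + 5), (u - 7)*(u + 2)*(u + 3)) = u + 2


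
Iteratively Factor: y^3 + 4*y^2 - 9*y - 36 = (y + 4)*(y^2 - 9) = (y + 3)*(y + 4)*(y - 3)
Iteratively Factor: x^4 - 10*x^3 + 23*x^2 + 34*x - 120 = (x - 3)*(x^3 - 7*x^2 + 2*x + 40) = (x - 4)*(x - 3)*(x^2 - 3*x - 10) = (x - 4)*(x - 3)*(x + 2)*(x - 5)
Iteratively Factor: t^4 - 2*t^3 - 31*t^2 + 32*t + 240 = (t - 5)*(t^3 + 3*t^2 - 16*t - 48) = (t - 5)*(t + 3)*(t^2 - 16) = (t - 5)*(t - 4)*(t + 3)*(t + 4)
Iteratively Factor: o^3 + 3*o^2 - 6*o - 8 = (o + 1)*(o^2 + 2*o - 8) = (o + 1)*(o + 4)*(o - 2)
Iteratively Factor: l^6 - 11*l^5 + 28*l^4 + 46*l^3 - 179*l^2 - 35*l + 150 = (l - 1)*(l^5 - 10*l^4 + 18*l^3 + 64*l^2 - 115*l - 150) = (l - 3)*(l - 1)*(l^4 - 7*l^3 - 3*l^2 + 55*l + 50) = (l - 5)*(l - 3)*(l - 1)*(l^3 - 2*l^2 - 13*l - 10) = (l - 5)^2*(l - 3)*(l - 1)*(l^2 + 3*l + 2) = (l - 5)^2*(l - 3)*(l - 1)*(l + 1)*(l + 2)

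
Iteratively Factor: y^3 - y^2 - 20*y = (y + 4)*(y^2 - 5*y) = (y - 5)*(y + 4)*(y)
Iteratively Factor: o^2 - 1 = (o + 1)*(o - 1)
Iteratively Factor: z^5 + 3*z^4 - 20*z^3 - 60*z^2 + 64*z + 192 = (z - 2)*(z^4 + 5*z^3 - 10*z^2 - 80*z - 96) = (z - 2)*(z + 4)*(z^3 + z^2 - 14*z - 24) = (z - 4)*(z - 2)*(z + 4)*(z^2 + 5*z + 6) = (z - 4)*(z - 2)*(z + 3)*(z + 4)*(z + 2)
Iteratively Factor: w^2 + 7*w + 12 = (w + 4)*(w + 3)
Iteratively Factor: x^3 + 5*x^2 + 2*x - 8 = (x - 1)*(x^2 + 6*x + 8) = (x - 1)*(x + 2)*(x + 4)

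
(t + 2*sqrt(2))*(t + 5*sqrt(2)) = t^2 + 7*sqrt(2)*t + 20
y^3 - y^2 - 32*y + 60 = (y - 5)*(y - 2)*(y + 6)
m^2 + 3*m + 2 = (m + 1)*(m + 2)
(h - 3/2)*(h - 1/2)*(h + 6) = h^3 + 4*h^2 - 45*h/4 + 9/2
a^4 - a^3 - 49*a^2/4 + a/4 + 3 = (a - 4)*(a - 1/2)*(a + 1/2)*(a + 3)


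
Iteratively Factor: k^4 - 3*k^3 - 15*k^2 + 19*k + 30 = (k - 5)*(k^3 + 2*k^2 - 5*k - 6) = (k - 5)*(k + 1)*(k^2 + k - 6) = (k - 5)*(k + 1)*(k + 3)*(k - 2)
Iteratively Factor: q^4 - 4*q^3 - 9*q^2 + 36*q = (q)*(q^3 - 4*q^2 - 9*q + 36) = q*(q - 3)*(q^2 - q - 12) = q*(q - 3)*(q + 3)*(q - 4)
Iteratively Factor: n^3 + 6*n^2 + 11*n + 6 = (n + 1)*(n^2 + 5*n + 6) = (n + 1)*(n + 2)*(n + 3)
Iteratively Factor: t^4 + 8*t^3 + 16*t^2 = (t)*(t^3 + 8*t^2 + 16*t) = t^2*(t^2 + 8*t + 16) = t^2*(t + 4)*(t + 4)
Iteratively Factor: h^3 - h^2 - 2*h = (h + 1)*(h^2 - 2*h) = (h - 2)*(h + 1)*(h)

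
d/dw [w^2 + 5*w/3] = 2*w + 5/3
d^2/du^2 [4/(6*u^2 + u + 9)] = 8*(-36*u^2 - 6*u + (12*u + 1)^2 - 54)/(6*u^2 + u + 9)^3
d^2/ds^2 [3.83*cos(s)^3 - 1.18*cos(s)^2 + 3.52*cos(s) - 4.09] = -34.47*cos(s)^3 + 4.72*cos(s)^2 + 19.46*cos(s) - 2.36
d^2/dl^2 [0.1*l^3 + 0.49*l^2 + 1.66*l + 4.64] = 0.6*l + 0.98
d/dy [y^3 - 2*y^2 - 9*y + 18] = 3*y^2 - 4*y - 9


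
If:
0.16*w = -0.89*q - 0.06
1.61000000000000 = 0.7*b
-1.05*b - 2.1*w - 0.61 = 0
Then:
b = 2.30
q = 0.19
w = -1.44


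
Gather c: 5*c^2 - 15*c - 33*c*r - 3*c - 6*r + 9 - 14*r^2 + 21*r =5*c^2 + c*(-33*r - 18) - 14*r^2 + 15*r + 9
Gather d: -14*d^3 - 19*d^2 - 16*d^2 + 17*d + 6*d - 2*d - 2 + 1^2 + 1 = -14*d^3 - 35*d^2 + 21*d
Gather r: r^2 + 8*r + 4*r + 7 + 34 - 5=r^2 + 12*r + 36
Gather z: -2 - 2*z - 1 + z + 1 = -z - 2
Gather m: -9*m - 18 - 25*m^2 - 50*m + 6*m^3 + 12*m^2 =6*m^3 - 13*m^2 - 59*m - 18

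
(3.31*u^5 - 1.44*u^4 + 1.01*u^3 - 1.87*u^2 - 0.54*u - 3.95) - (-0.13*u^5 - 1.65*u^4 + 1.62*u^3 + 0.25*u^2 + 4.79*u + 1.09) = 3.44*u^5 + 0.21*u^4 - 0.61*u^3 - 2.12*u^2 - 5.33*u - 5.04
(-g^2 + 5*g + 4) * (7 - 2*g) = 2*g^3 - 17*g^2 + 27*g + 28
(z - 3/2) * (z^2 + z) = z^3 - z^2/2 - 3*z/2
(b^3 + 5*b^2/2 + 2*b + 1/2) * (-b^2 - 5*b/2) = -b^5 - 5*b^4 - 33*b^3/4 - 11*b^2/2 - 5*b/4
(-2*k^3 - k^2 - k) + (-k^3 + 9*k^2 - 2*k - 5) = -3*k^3 + 8*k^2 - 3*k - 5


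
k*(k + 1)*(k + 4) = k^3 + 5*k^2 + 4*k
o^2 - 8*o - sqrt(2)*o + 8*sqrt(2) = (o - 8)*(o - sqrt(2))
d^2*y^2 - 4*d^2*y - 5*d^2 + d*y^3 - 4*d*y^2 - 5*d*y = (d + y)*(y - 5)*(d*y + d)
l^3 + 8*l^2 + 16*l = l*(l + 4)^2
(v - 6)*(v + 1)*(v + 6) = v^3 + v^2 - 36*v - 36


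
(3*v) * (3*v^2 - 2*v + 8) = 9*v^3 - 6*v^2 + 24*v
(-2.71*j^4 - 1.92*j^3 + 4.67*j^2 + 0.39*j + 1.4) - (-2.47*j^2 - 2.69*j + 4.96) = -2.71*j^4 - 1.92*j^3 + 7.14*j^2 + 3.08*j - 3.56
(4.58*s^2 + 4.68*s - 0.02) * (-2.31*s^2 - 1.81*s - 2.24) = -10.5798*s^4 - 19.1006*s^3 - 18.6838*s^2 - 10.447*s + 0.0448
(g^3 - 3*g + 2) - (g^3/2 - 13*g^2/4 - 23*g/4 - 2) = g^3/2 + 13*g^2/4 + 11*g/4 + 4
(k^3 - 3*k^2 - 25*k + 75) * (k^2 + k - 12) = k^5 - 2*k^4 - 40*k^3 + 86*k^2 + 375*k - 900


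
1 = 1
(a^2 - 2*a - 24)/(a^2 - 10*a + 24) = (a + 4)/(a - 4)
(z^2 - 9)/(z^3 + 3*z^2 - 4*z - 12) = (z - 3)/(z^2 - 4)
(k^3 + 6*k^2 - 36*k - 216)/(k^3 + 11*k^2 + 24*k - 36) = (k - 6)/(k - 1)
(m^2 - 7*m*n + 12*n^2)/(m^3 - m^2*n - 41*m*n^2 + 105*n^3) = (m - 4*n)/(m^2 + 2*m*n - 35*n^2)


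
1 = 1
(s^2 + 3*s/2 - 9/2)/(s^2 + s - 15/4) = 2*(s + 3)/(2*s + 5)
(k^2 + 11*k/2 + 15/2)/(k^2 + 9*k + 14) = (2*k^2 + 11*k + 15)/(2*(k^2 + 9*k + 14))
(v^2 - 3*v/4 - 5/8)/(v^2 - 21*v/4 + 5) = (v + 1/2)/(v - 4)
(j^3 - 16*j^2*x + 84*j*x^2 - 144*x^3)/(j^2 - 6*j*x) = j - 10*x + 24*x^2/j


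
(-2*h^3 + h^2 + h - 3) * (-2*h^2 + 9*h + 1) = 4*h^5 - 20*h^4 + 5*h^3 + 16*h^2 - 26*h - 3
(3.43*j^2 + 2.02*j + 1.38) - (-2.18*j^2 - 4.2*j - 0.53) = 5.61*j^2 + 6.22*j + 1.91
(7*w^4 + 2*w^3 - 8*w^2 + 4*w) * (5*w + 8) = 35*w^5 + 66*w^4 - 24*w^3 - 44*w^2 + 32*w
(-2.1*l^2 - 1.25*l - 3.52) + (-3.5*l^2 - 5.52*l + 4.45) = -5.6*l^2 - 6.77*l + 0.93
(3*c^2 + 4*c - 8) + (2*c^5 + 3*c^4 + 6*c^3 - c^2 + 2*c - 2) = 2*c^5 + 3*c^4 + 6*c^3 + 2*c^2 + 6*c - 10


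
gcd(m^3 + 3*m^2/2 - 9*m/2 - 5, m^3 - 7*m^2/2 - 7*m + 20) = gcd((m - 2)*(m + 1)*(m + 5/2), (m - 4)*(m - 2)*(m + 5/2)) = m^2 + m/2 - 5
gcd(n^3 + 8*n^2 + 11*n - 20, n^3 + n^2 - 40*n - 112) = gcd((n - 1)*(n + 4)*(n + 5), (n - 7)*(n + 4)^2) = n + 4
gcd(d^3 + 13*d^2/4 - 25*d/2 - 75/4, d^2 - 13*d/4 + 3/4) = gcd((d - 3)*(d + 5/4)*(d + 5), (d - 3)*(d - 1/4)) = d - 3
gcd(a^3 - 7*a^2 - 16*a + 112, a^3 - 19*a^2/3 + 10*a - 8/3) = a - 4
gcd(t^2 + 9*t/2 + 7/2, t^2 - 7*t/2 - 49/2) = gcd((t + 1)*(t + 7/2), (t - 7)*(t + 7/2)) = t + 7/2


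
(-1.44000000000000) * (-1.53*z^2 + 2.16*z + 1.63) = 2.2032*z^2 - 3.1104*z - 2.3472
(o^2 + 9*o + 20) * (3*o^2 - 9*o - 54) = 3*o^4 + 18*o^3 - 75*o^2 - 666*o - 1080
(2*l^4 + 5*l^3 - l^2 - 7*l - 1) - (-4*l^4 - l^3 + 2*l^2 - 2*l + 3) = 6*l^4 + 6*l^3 - 3*l^2 - 5*l - 4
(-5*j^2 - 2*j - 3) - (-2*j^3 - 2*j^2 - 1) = 2*j^3 - 3*j^2 - 2*j - 2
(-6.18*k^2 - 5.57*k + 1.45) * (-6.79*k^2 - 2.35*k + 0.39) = 41.9622*k^4 + 52.3433*k^3 + 0.833800000000002*k^2 - 5.5798*k + 0.5655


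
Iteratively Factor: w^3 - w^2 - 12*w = (w)*(w^2 - w - 12) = w*(w - 4)*(w + 3)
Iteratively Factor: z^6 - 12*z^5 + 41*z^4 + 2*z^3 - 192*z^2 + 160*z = (z - 1)*(z^5 - 11*z^4 + 30*z^3 + 32*z^2 - 160*z) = (z - 4)*(z - 1)*(z^4 - 7*z^3 + 2*z^2 + 40*z) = (z - 4)^2*(z - 1)*(z^3 - 3*z^2 - 10*z) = (z - 4)^2*(z - 1)*(z + 2)*(z^2 - 5*z) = z*(z - 4)^2*(z - 1)*(z + 2)*(z - 5)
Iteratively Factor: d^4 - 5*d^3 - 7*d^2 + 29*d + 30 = (d - 5)*(d^3 - 7*d - 6) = (d - 5)*(d - 3)*(d^2 + 3*d + 2) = (d - 5)*(d - 3)*(d + 2)*(d + 1)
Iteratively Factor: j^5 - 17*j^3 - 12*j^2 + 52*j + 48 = (j + 2)*(j^4 - 2*j^3 - 13*j^2 + 14*j + 24) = (j - 2)*(j + 2)*(j^3 - 13*j - 12) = (j - 2)*(j + 2)*(j + 3)*(j^2 - 3*j - 4) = (j - 4)*(j - 2)*(j + 2)*(j + 3)*(j + 1)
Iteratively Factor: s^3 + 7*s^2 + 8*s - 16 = (s - 1)*(s^2 + 8*s + 16) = (s - 1)*(s + 4)*(s + 4)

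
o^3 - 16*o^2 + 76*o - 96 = (o - 8)*(o - 6)*(o - 2)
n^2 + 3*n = n*(n + 3)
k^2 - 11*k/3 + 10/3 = (k - 2)*(k - 5/3)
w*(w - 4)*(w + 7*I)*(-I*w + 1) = -I*w^4 + 8*w^3 + 4*I*w^3 - 32*w^2 + 7*I*w^2 - 28*I*w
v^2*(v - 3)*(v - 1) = v^4 - 4*v^3 + 3*v^2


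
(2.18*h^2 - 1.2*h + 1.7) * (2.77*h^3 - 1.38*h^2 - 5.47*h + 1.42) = 6.0386*h^5 - 6.3324*h^4 - 5.5596*h^3 + 7.3136*h^2 - 11.003*h + 2.414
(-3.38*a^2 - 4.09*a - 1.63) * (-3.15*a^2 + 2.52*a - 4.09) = 10.647*a^4 + 4.3659*a^3 + 8.6519*a^2 + 12.6205*a + 6.6667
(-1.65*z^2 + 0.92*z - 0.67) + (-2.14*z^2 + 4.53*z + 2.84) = -3.79*z^2 + 5.45*z + 2.17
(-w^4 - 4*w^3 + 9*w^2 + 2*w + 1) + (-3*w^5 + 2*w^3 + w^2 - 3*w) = -3*w^5 - w^4 - 2*w^3 + 10*w^2 - w + 1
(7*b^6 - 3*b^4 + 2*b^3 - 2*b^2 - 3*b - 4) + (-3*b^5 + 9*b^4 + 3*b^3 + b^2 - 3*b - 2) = 7*b^6 - 3*b^5 + 6*b^4 + 5*b^3 - b^2 - 6*b - 6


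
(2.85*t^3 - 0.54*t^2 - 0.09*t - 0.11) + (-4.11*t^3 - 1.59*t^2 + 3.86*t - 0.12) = -1.26*t^3 - 2.13*t^2 + 3.77*t - 0.23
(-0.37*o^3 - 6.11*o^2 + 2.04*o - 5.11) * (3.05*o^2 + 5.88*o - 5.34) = -1.1285*o^5 - 20.8111*o^4 - 27.729*o^3 + 29.0371*o^2 - 40.9404*o + 27.2874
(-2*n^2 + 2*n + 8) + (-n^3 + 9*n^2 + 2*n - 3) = -n^3 + 7*n^2 + 4*n + 5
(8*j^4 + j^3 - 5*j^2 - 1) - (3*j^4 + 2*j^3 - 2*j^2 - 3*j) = 5*j^4 - j^3 - 3*j^2 + 3*j - 1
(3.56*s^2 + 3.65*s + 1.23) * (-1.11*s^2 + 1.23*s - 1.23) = -3.9516*s^4 + 0.3273*s^3 - 1.2546*s^2 - 2.9766*s - 1.5129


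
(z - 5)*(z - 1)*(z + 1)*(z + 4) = z^4 - z^3 - 21*z^2 + z + 20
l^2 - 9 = (l - 3)*(l + 3)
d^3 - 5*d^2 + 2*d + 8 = (d - 4)*(d - 2)*(d + 1)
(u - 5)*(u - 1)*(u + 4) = u^3 - 2*u^2 - 19*u + 20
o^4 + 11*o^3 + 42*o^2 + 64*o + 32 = (o + 1)*(o + 2)*(o + 4)^2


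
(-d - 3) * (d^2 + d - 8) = -d^3 - 4*d^2 + 5*d + 24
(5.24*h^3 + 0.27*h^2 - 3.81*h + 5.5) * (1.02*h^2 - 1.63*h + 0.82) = 5.3448*h^5 - 8.2658*h^4 - 0.0294999999999999*h^3 + 12.0417*h^2 - 12.0892*h + 4.51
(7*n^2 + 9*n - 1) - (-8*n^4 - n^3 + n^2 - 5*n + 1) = 8*n^4 + n^3 + 6*n^2 + 14*n - 2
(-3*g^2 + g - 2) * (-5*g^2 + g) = 15*g^4 - 8*g^3 + 11*g^2 - 2*g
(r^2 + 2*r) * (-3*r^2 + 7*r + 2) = -3*r^4 + r^3 + 16*r^2 + 4*r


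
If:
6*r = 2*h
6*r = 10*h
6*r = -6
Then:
No Solution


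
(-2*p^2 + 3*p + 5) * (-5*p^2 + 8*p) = 10*p^4 - 31*p^3 - p^2 + 40*p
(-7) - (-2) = -5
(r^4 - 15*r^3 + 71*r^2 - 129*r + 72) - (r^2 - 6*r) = r^4 - 15*r^3 + 70*r^2 - 123*r + 72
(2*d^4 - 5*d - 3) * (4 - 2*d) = -4*d^5 + 8*d^4 + 10*d^2 - 14*d - 12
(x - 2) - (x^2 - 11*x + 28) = -x^2 + 12*x - 30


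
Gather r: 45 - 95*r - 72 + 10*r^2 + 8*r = 10*r^2 - 87*r - 27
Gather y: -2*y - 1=-2*y - 1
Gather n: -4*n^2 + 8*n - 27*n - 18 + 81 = -4*n^2 - 19*n + 63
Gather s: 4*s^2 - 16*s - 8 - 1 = 4*s^2 - 16*s - 9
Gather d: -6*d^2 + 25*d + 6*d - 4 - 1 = -6*d^2 + 31*d - 5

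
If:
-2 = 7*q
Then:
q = -2/7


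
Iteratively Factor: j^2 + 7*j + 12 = (j + 3)*(j + 4)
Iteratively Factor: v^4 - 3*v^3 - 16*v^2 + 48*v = (v + 4)*(v^3 - 7*v^2 + 12*v) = v*(v + 4)*(v^2 - 7*v + 12) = v*(v - 3)*(v + 4)*(v - 4)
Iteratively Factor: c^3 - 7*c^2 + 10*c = (c - 5)*(c^2 - 2*c) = (c - 5)*(c - 2)*(c)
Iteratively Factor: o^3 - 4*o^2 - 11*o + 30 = (o - 5)*(o^2 + o - 6) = (o - 5)*(o - 2)*(o + 3)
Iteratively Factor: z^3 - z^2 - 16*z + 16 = (z + 4)*(z^2 - 5*z + 4) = (z - 1)*(z + 4)*(z - 4)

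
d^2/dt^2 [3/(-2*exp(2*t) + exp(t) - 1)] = 3*(-2*(4*exp(t) - 1)^2*exp(t) + (8*exp(t) - 1)*(2*exp(2*t) - exp(t) + 1))*exp(t)/(2*exp(2*t) - exp(t) + 1)^3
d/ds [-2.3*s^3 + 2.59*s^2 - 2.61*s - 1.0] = -6.9*s^2 + 5.18*s - 2.61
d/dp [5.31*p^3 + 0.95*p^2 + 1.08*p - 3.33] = 15.93*p^2 + 1.9*p + 1.08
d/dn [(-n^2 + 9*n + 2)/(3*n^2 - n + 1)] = (-26*n^2 - 14*n + 11)/(9*n^4 - 6*n^3 + 7*n^2 - 2*n + 1)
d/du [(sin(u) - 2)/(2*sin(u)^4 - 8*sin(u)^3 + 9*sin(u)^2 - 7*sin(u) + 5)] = (-6*sin(u)^4 - 57*sin(u)^2 + 60*sin(u) - 8*sin(3*u) - 9)*cos(u)/(2*sin(u)^4 - 8*sin(u)^3 + 9*sin(u)^2 - 7*sin(u) + 5)^2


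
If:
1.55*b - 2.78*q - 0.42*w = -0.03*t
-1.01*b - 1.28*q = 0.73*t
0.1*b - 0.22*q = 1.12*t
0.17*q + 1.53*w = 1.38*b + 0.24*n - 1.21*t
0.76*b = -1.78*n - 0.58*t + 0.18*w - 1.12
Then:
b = -0.01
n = -0.63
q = 0.01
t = -0.00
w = -0.11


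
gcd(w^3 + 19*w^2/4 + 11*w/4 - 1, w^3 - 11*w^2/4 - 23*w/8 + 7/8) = w^2 + 3*w/4 - 1/4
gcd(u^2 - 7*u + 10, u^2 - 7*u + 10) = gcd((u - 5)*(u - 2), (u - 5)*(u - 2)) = u^2 - 7*u + 10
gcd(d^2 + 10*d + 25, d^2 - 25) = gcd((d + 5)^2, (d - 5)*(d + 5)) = d + 5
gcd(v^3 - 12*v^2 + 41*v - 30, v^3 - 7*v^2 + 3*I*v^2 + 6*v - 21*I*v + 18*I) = v^2 - 7*v + 6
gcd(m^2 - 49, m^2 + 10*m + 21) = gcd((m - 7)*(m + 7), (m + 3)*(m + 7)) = m + 7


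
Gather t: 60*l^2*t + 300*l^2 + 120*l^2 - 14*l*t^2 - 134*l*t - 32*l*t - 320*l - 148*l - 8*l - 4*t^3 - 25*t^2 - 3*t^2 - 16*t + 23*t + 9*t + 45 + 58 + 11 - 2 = 420*l^2 - 476*l - 4*t^3 + t^2*(-14*l - 28) + t*(60*l^2 - 166*l + 16) + 112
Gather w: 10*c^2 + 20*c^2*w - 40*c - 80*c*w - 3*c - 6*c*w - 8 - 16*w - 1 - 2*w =10*c^2 - 43*c + w*(20*c^2 - 86*c - 18) - 9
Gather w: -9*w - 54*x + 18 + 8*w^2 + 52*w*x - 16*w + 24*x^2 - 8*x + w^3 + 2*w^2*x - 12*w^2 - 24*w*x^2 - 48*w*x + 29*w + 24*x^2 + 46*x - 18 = w^3 + w^2*(2*x - 4) + w*(-24*x^2 + 4*x + 4) + 48*x^2 - 16*x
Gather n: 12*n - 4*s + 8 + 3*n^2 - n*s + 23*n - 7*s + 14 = 3*n^2 + n*(35 - s) - 11*s + 22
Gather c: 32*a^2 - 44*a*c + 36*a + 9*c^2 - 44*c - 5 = 32*a^2 + 36*a + 9*c^2 + c*(-44*a - 44) - 5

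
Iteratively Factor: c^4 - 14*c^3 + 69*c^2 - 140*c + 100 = (c - 5)*(c^3 - 9*c^2 + 24*c - 20) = (c - 5)*(c - 2)*(c^2 - 7*c + 10) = (c - 5)^2*(c - 2)*(c - 2)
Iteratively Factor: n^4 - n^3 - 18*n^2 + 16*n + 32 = (n - 2)*(n^3 + n^2 - 16*n - 16) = (n - 2)*(n + 1)*(n^2 - 16) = (n - 2)*(n + 1)*(n + 4)*(n - 4)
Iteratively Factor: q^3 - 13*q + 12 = (q - 3)*(q^2 + 3*q - 4) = (q - 3)*(q + 4)*(q - 1)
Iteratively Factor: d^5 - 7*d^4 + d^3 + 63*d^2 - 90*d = (d)*(d^4 - 7*d^3 + d^2 + 63*d - 90) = d*(d - 5)*(d^3 - 2*d^2 - 9*d + 18) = d*(d - 5)*(d - 2)*(d^2 - 9) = d*(d - 5)*(d - 2)*(d + 3)*(d - 3)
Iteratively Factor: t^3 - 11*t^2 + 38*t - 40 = (t - 4)*(t^2 - 7*t + 10) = (t - 5)*(t - 4)*(t - 2)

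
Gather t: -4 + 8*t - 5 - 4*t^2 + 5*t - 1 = -4*t^2 + 13*t - 10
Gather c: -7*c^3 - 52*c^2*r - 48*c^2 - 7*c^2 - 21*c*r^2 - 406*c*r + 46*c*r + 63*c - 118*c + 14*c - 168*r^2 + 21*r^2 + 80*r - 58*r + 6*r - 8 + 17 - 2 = -7*c^3 + c^2*(-52*r - 55) + c*(-21*r^2 - 360*r - 41) - 147*r^2 + 28*r + 7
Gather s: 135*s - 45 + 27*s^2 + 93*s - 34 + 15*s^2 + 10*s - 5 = 42*s^2 + 238*s - 84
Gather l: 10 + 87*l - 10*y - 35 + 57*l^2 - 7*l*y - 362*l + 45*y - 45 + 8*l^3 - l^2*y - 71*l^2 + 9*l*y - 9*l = 8*l^3 + l^2*(-y - 14) + l*(2*y - 284) + 35*y - 70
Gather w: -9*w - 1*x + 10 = -9*w - x + 10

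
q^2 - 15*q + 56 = (q - 8)*(q - 7)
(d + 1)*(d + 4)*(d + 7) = d^3 + 12*d^2 + 39*d + 28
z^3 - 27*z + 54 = (z - 3)^2*(z + 6)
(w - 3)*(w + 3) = w^2 - 9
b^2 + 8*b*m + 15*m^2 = (b + 3*m)*(b + 5*m)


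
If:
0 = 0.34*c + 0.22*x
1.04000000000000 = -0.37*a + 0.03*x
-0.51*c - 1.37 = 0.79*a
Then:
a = -3.07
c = 2.07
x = -3.20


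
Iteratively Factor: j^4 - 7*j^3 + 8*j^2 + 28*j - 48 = (j - 2)*(j^3 - 5*j^2 - 2*j + 24) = (j - 2)*(j + 2)*(j^2 - 7*j + 12) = (j - 4)*(j - 2)*(j + 2)*(j - 3)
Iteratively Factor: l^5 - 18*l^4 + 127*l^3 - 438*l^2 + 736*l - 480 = (l - 4)*(l^4 - 14*l^3 + 71*l^2 - 154*l + 120) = (l - 4)*(l - 2)*(l^3 - 12*l^2 + 47*l - 60) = (l - 5)*(l - 4)*(l - 2)*(l^2 - 7*l + 12) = (l - 5)*(l - 4)*(l - 3)*(l - 2)*(l - 4)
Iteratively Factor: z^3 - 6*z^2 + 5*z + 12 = (z + 1)*(z^2 - 7*z + 12) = (z - 4)*(z + 1)*(z - 3)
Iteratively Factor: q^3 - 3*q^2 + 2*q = (q - 2)*(q^2 - q) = (q - 2)*(q - 1)*(q)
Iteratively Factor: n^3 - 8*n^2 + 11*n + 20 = (n + 1)*(n^2 - 9*n + 20) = (n - 5)*(n + 1)*(n - 4)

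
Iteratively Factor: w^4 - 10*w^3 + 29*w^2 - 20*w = (w)*(w^3 - 10*w^2 + 29*w - 20) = w*(w - 4)*(w^2 - 6*w + 5) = w*(w - 5)*(w - 4)*(w - 1)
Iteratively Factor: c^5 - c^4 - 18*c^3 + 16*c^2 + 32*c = (c - 2)*(c^4 + c^3 - 16*c^2 - 16*c) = (c - 4)*(c - 2)*(c^3 + 5*c^2 + 4*c) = (c - 4)*(c - 2)*(c + 4)*(c^2 + c) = c*(c - 4)*(c - 2)*(c + 4)*(c + 1)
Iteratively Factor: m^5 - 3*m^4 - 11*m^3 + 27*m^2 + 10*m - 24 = (m - 4)*(m^4 + m^3 - 7*m^2 - m + 6) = (m - 4)*(m + 3)*(m^3 - 2*m^2 - m + 2) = (m - 4)*(m - 1)*(m + 3)*(m^2 - m - 2) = (m - 4)*(m - 1)*(m + 1)*(m + 3)*(m - 2)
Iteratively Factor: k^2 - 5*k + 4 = (k - 4)*(k - 1)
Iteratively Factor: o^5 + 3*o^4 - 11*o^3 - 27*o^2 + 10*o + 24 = (o - 1)*(o^4 + 4*o^3 - 7*o^2 - 34*o - 24) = (o - 1)*(o + 2)*(o^3 + 2*o^2 - 11*o - 12) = (o - 1)*(o + 2)*(o + 4)*(o^2 - 2*o - 3) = (o - 1)*(o + 1)*(o + 2)*(o + 4)*(o - 3)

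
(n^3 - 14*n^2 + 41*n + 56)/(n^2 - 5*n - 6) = (n^2 - 15*n + 56)/(n - 6)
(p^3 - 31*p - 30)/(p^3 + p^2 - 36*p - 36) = (p + 5)/(p + 6)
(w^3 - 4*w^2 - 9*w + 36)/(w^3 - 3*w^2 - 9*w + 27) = (w - 4)/(w - 3)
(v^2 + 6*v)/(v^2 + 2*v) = (v + 6)/(v + 2)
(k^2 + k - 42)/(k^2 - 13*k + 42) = (k + 7)/(k - 7)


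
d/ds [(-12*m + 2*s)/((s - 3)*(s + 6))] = 2*(12*m*s + 18*m - s^2 - 18)/(s^4 + 6*s^3 - 27*s^2 - 108*s + 324)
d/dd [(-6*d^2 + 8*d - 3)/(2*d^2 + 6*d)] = (-26*d^2 + 6*d + 9)/(2*d^2*(d^2 + 6*d + 9))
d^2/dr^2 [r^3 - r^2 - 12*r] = 6*r - 2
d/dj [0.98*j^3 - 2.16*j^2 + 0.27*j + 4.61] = 2.94*j^2 - 4.32*j + 0.27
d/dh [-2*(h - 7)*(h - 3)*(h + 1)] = -6*h^2 + 36*h - 22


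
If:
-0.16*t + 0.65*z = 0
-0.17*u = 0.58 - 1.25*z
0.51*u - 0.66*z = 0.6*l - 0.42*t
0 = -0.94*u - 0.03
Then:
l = 0.77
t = 1.87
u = -0.03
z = 0.46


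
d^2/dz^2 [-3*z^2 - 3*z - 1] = -6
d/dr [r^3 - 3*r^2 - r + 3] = 3*r^2 - 6*r - 1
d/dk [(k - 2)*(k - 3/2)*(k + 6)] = 3*k^2 + 5*k - 18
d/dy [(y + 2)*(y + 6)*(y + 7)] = 3*y^2 + 30*y + 68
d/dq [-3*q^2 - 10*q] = -6*q - 10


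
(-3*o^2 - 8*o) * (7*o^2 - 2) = -21*o^4 - 56*o^3 + 6*o^2 + 16*o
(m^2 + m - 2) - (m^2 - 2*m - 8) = 3*m + 6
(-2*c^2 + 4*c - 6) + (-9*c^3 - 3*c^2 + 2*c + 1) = -9*c^3 - 5*c^2 + 6*c - 5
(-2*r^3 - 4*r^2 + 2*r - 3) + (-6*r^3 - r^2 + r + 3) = -8*r^3 - 5*r^2 + 3*r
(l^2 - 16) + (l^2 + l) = 2*l^2 + l - 16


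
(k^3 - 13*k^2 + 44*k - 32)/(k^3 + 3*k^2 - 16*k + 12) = (k^2 - 12*k + 32)/(k^2 + 4*k - 12)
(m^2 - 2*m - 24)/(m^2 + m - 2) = (m^2 - 2*m - 24)/(m^2 + m - 2)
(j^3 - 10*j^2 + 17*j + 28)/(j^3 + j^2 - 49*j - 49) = (j - 4)/(j + 7)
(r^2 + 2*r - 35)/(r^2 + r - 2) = (r^2 + 2*r - 35)/(r^2 + r - 2)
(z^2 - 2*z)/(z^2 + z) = (z - 2)/(z + 1)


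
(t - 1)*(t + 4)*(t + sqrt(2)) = t^3 + sqrt(2)*t^2 + 3*t^2 - 4*t + 3*sqrt(2)*t - 4*sqrt(2)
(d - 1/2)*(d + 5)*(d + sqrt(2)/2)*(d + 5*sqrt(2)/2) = d^4 + 3*sqrt(2)*d^3 + 9*d^3/2 + 27*sqrt(2)*d^2/2 - 15*sqrt(2)*d/2 + 45*d/4 - 25/4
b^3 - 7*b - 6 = (b - 3)*(b + 1)*(b + 2)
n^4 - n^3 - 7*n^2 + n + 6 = (n - 3)*(n - 1)*(n + 1)*(n + 2)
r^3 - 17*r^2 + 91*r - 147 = (r - 7)^2*(r - 3)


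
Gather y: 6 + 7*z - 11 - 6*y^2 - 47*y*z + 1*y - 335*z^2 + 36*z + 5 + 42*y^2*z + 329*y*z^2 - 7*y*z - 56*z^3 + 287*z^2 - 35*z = y^2*(42*z - 6) + y*(329*z^2 - 54*z + 1) - 56*z^3 - 48*z^2 + 8*z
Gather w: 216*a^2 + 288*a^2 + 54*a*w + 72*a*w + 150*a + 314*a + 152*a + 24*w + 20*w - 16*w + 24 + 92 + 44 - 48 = 504*a^2 + 616*a + w*(126*a + 28) + 112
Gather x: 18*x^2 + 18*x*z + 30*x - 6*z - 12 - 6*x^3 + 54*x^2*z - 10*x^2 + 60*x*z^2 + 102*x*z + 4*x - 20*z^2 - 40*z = -6*x^3 + x^2*(54*z + 8) + x*(60*z^2 + 120*z + 34) - 20*z^2 - 46*z - 12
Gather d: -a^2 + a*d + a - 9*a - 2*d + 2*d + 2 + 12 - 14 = -a^2 + a*d - 8*a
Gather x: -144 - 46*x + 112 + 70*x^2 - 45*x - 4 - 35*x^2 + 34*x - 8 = 35*x^2 - 57*x - 44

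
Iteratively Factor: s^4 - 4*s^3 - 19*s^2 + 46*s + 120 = (s + 3)*(s^3 - 7*s^2 + 2*s + 40) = (s + 2)*(s + 3)*(s^2 - 9*s + 20) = (s - 4)*(s + 2)*(s + 3)*(s - 5)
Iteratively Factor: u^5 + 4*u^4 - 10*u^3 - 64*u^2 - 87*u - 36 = (u + 1)*(u^4 + 3*u^3 - 13*u^2 - 51*u - 36) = (u + 1)*(u + 3)*(u^3 - 13*u - 12) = (u + 1)*(u + 3)^2*(u^2 - 3*u - 4) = (u - 4)*(u + 1)*(u + 3)^2*(u + 1)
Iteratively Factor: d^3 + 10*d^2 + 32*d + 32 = (d + 2)*(d^2 + 8*d + 16) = (d + 2)*(d + 4)*(d + 4)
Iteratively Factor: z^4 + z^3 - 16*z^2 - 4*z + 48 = (z + 4)*(z^3 - 3*z^2 - 4*z + 12) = (z - 3)*(z + 4)*(z^2 - 4) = (z - 3)*(z - 2)*(z + 4)*(z + 2)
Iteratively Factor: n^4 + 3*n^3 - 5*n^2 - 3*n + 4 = (n - 1)*(n^3 + 4*n^2 - n - 4) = (n - 1)*(n + 4)*(n^2 - 1) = (n - 1)^2*(n + 4)*(n + 1)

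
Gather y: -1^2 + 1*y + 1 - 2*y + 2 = 2 - y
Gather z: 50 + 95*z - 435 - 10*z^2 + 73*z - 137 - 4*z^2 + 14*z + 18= -14*z^2 + 182*z - 504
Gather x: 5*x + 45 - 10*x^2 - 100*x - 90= -10*x^2 - 95*x - 45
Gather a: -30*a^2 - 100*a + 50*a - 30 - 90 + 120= -30*a^2 - 50*a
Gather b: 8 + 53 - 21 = 40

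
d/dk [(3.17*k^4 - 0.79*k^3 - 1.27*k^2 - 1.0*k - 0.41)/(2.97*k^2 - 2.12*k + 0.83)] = (18.8298*k^5 - 22.5075*k^4 + 13.874*k^3 + 3.6953*k^2 + 0.3272*k - 1.6992)/(8.8209*k^4 - 12.5928*k^3 + 9.4246*k^2 - 3.5192*k + 0.6889)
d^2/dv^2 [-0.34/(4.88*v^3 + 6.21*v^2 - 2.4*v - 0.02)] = ((9.9552*v + 4.2228)*(4.88*v^3 + 6.21*v^2 - 2.4*v - 0.02) - 0.34*(14.64*v^2 + 12.42*v - 2.4)*(29.28*v^2 + 24.84*v - 4.8))/(4.88*v^3 + 6.21*v^2 - 2.4*v - 0.02)^3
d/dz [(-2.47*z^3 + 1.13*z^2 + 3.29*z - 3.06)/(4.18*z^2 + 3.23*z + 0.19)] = (-10.3246*z^4 - 15.9562*z^3 - 11.5102*z^2 + 26.011*z + 10.5089)/(17.4724*z^4 + 27.0028*z^3 + 12.0213*z^2 + 1.2274*z + 0.0361)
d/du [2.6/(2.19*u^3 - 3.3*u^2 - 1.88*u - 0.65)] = (-17.082*u^2 + 17.16*u + 4.888)/(-2.19*u^3 + 3.3*u^2 + 1.88*u + 0.65)^2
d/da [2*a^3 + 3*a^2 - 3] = 6*a*(a + 1)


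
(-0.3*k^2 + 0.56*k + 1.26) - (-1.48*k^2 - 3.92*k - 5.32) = 1.18*k^2 + 4.48*k + 6.58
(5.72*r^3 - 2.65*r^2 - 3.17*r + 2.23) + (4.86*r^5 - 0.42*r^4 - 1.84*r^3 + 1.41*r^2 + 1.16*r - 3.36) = 4.86*r^5 - 0.42*r^4 + 3.88*r^3 - 1.24*r^2 - 2.01*r - 1.13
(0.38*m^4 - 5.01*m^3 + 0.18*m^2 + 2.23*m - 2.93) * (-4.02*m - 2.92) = -1.5276*m^5 + 19.0306*m^4 + 13.9056*m^3 - 9.4902*m^2 + 5.267*m + 8.5556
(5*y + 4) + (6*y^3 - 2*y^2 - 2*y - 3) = 6*y^3 - 2*y^2 + 3*y + 1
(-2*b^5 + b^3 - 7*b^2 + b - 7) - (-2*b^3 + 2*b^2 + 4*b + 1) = -2*b^5 + 3*b^3 - 9*b^2 - 3*b - 8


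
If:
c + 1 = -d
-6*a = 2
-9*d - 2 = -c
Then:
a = -1/3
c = -7/10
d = -3/10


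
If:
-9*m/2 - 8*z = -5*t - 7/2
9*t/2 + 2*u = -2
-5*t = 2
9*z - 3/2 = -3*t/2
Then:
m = -11/135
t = -2/5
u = -1/10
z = 7/30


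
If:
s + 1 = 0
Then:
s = -1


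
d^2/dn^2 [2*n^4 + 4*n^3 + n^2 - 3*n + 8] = 24*n^2 + 24*n + 2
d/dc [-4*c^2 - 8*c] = -8*c - 8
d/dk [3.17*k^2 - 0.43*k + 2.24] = 6.34*k - 0.43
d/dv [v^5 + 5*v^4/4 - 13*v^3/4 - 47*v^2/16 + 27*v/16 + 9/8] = 5*v^4 + 5*v^3 - 39*v^2/4 - 47*v/8 + 27/16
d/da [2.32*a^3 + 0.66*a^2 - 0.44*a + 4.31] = 6.96*a^2 + 1.32*a - 0.44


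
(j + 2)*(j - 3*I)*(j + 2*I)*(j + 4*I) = j^4 + 2*j^3 + 3*I*j^3 + 10*j^2 + 6*I*j^2 + 20*j + 24*I*j + 48*I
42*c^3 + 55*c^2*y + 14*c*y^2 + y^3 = (c + y)*(6*c + y)*(7*c + y)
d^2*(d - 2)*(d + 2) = d^4 - 4*d^2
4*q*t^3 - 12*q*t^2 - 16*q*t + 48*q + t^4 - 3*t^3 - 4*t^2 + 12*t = (4*q + t)*(t - 3)*(t - 2)*(t + 2)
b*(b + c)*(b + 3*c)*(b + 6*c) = b^4 + 10*b^3*c + 27*b^2*c^2 + 18*b*c^3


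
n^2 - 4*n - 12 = (n - 6)*(n + 2)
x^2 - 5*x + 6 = (x - 3)*(x - 2)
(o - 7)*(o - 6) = o^2 - 13*o + 42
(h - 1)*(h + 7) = h^2 + 6*h - 7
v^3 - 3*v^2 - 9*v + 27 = (v - 3)^2*(v + 3)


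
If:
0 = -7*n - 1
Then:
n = -1/7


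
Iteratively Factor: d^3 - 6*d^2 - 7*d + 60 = (d - 4)*(d^2 - 2*d - 15) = (d - 4)*(d + 3)*(d - 5)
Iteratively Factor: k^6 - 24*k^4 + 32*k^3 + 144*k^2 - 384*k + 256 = (k + 4)*(k^5 - 4*k^4 - 8*k^3 + 64*k^2 - 112*k + 64) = (k - 2)*(k + 4)*(k^4 - 2*k^3 - 12*k^2 + 40*k - 32) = (k - 2)*(k + 4)^2*(k^3 - 6*k^2 + 12*k - 8) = (k - 2)^2*(k + 4)^2*(k^2 - 4*k + 4) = (k - 2)^3*(k + 4)^2*(k - 2)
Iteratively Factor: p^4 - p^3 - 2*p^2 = (p + 1)*(p^3 - 2*p^2) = p*(p + 1)*(p^2 - 2*p) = p*(p - 2)*(p + 1)*(p)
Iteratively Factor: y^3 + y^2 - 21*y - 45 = (y + 3)*(y^2 - 2*y - 15) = (y + 3)^2*(y - 5)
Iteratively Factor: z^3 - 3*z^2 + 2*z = (z - 1)*(z^2 - 2*z) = z*(z - 1)*(z - 2)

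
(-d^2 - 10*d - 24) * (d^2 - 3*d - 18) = -d^4 - 7*d^3 + 24*d^2 + 252*d + 432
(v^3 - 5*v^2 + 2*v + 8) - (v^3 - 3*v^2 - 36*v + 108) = -2*v^2 + 38*v - 100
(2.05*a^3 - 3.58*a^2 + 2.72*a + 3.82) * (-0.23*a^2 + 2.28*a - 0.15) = -0.4715*a^5 + 5.4974*a^4 - 9.0955*a^3 + 5.86*a^2 + 8.3016*a - 0.573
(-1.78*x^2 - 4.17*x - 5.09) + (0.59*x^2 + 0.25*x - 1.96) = -1.19*x^2 - 3.92*x - 7.05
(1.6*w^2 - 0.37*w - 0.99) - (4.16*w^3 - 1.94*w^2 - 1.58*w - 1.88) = -4.16*w^3 + 3.54*w^2 + 1.21*w + 0.89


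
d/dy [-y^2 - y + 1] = -2*y - 1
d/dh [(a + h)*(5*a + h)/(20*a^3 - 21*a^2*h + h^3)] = (9*a^2 - 2*a*h - h^2)/(16*a^4 - 40*a^3*h + 33*a^2*h^2 - 10*a*h^3 + h^4)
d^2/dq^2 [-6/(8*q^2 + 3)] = 288*(1 - 8*q^2)/(8*q^2 + 3)^3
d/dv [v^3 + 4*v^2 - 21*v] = 3*v^2 + 8*v - 21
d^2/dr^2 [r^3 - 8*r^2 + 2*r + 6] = 6*r - 16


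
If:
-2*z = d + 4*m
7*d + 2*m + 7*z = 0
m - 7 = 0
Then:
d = 24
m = 7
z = -26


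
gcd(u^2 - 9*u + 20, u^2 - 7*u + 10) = u - 5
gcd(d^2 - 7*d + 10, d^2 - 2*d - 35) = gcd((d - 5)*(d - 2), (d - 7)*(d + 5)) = 1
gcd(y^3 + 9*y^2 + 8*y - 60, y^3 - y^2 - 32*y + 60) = y^2 + 4*y - 12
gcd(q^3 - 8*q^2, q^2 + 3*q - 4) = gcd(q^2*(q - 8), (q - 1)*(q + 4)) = 1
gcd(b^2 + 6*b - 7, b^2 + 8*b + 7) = b + 7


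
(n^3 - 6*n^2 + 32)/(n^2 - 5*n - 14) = (n^2 - 8*n + 16)/(n - 7)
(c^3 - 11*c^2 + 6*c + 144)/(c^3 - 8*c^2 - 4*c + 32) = (c^2 - 3*c - 18)/(c^2 - 4)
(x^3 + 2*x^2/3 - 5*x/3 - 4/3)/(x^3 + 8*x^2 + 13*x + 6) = (x - 4/3)/(x + 6)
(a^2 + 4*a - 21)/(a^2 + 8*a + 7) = (a - 3)/(a + 1)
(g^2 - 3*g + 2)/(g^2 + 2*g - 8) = (g - 1)/(g + 4)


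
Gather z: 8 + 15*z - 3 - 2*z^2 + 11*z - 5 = -2*z^2 + 26*z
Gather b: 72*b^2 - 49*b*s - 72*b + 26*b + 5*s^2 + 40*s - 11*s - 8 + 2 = 72*b^2 + b*(-49*s - 46) + 5*s^2 + 29*s - 6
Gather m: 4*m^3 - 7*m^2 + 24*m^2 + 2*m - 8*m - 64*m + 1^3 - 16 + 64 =4*m^3 + 17*m^2 - 70*m + 49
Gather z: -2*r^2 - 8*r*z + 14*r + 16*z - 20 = -2*r^2 + 14*r + z*(16 - 8*r) - 20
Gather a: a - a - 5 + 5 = 0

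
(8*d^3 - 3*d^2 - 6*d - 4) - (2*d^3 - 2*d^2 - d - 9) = 6*d^3 - d^2 - 5*d + 5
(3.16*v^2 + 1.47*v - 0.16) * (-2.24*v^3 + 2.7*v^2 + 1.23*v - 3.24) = -7.0784*v^5 + 5.2392*v^4 + 8.2142*v^3 - 8.8623*v^2 - 4.9596*v + 0.5184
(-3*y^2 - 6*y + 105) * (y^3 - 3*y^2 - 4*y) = -3*y^5 + 3*y^4 + 135*y^3 - 291*y^2 - 420*y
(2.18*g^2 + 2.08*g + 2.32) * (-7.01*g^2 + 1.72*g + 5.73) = -15.2818*g^4 - 10.8312*g^3 - 0.194199999999995*g^2 + 15.9088*g + 13.2936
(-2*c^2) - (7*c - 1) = -2*c^2 - 7*c + 1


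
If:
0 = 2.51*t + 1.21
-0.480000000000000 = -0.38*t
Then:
No Solution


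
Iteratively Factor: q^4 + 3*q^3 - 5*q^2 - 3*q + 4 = (q - 1)*(q^3 + 4*q^2 - q - 4) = (q - 1)^2*(q^2 + 5*q + 4) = (q - 1)^2*(q + 4)*(q + 1)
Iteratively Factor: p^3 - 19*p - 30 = (p + 2)*(p^2 - 2*p - 15) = (p - 5)*(p + 2)*(p + 3)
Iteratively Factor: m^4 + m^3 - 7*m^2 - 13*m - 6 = (m + 1)*(m^3 - 7*m - 6) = (m - 3)*(m + 1)*(m^2 + 3*m + 2) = (m - 3)*(m + 1)*(m + 2)*(m + 1)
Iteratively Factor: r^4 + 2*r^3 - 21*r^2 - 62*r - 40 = (r + 4)*(r^3 - 2*r^2 - 13*r - 10) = (r + 2)*(r + 4)*(r^2 - 4*r - 5) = (r - 5)*(r + 2)*(r + 4)*(r + 1)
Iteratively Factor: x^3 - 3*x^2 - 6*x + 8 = (x - 4)*(x^2 + x - 2) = (x - 4)*(x - 1)*(x + 2)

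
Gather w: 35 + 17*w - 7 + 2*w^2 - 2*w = 2*w^2 + 15*w + 28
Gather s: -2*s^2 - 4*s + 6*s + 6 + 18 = -2*s^2 + 2*s + 24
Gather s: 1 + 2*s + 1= 2*s + 2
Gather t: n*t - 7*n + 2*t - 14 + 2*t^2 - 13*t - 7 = -7*n + 2*t^2 + t*(n - 11) - 21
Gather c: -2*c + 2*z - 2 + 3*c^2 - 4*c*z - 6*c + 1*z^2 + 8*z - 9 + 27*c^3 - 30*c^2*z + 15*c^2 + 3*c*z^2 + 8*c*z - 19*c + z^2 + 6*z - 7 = 27*c^3 + c^2*(18 - 30*z) + c*(3*z^2 + 4*z - 27) + 2*z^2 + 16*z - 18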